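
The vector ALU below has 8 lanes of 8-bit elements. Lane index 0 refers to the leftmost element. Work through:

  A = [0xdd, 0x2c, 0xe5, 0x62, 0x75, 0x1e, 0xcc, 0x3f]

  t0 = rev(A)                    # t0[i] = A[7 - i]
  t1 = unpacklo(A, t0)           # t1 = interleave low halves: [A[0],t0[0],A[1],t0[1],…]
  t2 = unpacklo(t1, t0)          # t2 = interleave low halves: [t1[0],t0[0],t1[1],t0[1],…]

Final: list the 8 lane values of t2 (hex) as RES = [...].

RES = [0xdd, 0x3f, 0x3f, 0xcc, 0x2c, 0x1e, 0xcc, 0x75]

  t0: 3f cc 1e 75 62 e5 2c dd
  t1: dd 3f 2c cc e5 1e 62 75
  t2: dd 3f 3f cc 2c 1e cc 75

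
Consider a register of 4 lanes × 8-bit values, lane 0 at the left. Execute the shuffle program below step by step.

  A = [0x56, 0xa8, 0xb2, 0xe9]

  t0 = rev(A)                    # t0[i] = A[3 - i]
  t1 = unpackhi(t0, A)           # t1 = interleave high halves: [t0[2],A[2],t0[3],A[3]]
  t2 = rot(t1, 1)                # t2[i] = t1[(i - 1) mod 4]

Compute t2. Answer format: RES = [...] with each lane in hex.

  t0: e9 b2 a8 56
  t1: a8 b2 56 e9
  t2: e9 a8 b2 56

RES = [ 0xe9  0xa8  0xb2  0x56 ]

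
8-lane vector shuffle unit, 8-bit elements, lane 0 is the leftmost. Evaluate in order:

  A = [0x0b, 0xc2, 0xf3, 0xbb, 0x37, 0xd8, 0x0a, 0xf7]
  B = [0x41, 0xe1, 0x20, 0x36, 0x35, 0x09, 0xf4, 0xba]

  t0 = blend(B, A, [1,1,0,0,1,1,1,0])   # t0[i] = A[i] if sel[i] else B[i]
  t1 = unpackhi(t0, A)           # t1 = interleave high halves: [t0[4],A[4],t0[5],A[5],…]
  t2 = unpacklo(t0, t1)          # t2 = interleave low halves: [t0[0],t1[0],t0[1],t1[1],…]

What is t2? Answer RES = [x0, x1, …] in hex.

RES = [ 0x0b  0x37  0xc2  0x37  0x20  0xd8  0x36  0xd8 ]

t0 = [0x0b, 0xc2, 0x20, 0x36, 0x37, 0xd8, 0x0a, 0xba]
t1 = [0x37, 0x37, 0xd8, 0xd8, 0x0a, 0x0a, 0xba, 0xf7]
t2 = [0x0b, 0x37, 0xc2, 0x37, 0x20, 0xd8, 0x36, 0xd8]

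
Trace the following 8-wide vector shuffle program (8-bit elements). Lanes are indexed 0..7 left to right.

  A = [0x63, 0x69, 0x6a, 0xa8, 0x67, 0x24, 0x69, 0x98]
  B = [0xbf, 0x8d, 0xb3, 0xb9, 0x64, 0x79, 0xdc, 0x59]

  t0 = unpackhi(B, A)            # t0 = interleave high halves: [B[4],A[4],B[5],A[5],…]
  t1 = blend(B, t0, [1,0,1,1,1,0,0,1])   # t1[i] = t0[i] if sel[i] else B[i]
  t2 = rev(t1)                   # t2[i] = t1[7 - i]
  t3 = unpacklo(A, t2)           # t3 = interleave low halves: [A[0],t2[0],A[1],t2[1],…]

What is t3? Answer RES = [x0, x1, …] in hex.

RES = [0x63, 0x98, 0x69, 0xdc, 0x6a, 0x79, 0xa8, 0xdc]

  t0: 64 67 79 24 dc 69 59 98
  t1: 64 8d 79 24 dc 79 dc 98
  t2: 98 dc 79 dc 24 79 8d 64
  t3: 63 98 69 dc 6a 79 a8 dc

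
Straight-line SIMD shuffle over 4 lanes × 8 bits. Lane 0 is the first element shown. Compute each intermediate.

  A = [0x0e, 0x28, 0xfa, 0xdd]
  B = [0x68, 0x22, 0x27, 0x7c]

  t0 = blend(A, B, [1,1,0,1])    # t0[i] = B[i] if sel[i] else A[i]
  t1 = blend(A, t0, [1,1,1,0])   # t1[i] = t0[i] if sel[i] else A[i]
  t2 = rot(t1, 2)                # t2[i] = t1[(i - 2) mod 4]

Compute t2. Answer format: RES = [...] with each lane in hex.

→ t0 |68|22|fa|7c|
→ t1 |68|22|fa|dd|
→ t2 |fa|dd|68|22|

RES = [ 0xfa  0xdd  0x68  0x22 ]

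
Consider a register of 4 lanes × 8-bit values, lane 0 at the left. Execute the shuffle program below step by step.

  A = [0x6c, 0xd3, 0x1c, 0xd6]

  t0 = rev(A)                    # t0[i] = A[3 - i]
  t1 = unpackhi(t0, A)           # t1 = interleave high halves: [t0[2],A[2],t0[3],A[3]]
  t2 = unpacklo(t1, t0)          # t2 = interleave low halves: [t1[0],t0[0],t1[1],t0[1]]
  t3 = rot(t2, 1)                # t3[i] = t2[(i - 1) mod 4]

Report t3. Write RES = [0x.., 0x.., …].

→ t0 |d6|1c|d3|6c|
→ t1 |d3|1c|6c|d6|
→ t2 |d3|d6|1c|1c|
→ t3 |1c|d3|d6|1c|

RES = [ 0x1c  0xd3  0xd6  0x1c ]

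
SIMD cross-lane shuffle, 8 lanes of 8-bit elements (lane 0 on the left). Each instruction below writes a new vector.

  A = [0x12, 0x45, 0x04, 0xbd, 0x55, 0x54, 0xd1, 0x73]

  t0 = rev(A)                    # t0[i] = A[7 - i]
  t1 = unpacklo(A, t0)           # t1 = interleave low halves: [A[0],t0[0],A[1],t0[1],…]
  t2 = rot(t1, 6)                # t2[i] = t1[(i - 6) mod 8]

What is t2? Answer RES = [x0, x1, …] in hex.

→ t0 |73|d1|54|55|bd|04|45|12|
→ t1 |12|73|45|d1|04|54|bd|55|
→ t2 |45|d1|04|54|bd|55|12|73|

RES = [ 0x45  0xd1  0x04  0x54  0xbd  0x55  0x12  0x73 ]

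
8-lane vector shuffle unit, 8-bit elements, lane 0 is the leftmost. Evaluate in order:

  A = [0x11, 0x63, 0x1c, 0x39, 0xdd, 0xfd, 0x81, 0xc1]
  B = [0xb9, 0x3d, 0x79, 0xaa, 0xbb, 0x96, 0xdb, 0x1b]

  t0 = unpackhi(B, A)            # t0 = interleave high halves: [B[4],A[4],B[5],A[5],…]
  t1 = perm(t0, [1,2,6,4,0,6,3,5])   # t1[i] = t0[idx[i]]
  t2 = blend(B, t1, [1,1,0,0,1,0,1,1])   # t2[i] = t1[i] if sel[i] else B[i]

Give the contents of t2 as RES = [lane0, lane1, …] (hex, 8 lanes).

RES = [ 0xdd  0x96  0x79  0xaa  0xbb  0x96  0xfd  0x81 ]

t0 = [0xbb, 0xdd, 0x96, 0xfd, 0xdb, 0x81, 0x1b, 0xc1]
t1 = [0xdd, 0x96, 0x1b, 0xdb, 0xbb, 0x1b, 0xfd, 0x81]
t2 = [0xdd, 0x96, 0x79, 0xaa, 0xbb, 0x96, 0xfd, 0x81]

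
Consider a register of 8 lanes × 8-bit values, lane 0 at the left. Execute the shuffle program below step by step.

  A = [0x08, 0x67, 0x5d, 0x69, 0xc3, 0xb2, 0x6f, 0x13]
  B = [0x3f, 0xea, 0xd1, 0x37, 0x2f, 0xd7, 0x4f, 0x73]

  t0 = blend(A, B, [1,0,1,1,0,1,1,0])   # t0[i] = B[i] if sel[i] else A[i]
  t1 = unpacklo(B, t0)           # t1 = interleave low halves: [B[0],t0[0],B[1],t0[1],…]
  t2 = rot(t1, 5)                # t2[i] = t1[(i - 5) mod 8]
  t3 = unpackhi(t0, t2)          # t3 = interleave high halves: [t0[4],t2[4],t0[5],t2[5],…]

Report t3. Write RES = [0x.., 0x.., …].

RES = [ 0xc3  0x37  0xd7  0x3f  0x4f  0x3f  0x13  0xea ]

t0 = [0x3f, 0x67, 0xd1, 0x37, 0xc3, 0xd7, 0x4f, 0x13]
t1 = [0x3f, 0x3f, 0xea, 0x67, 0xd1, 0xd1, 0x37, 0x37]
t2 = [0x67, 0xd1, 0xd1, 0x37, 0x37, 0x3f, 0x3f, 0xea]
t3 = [0xc3, 0x37, 0xd7, 0x3f, 0x4f, 0x3f, 0x13, 0xea]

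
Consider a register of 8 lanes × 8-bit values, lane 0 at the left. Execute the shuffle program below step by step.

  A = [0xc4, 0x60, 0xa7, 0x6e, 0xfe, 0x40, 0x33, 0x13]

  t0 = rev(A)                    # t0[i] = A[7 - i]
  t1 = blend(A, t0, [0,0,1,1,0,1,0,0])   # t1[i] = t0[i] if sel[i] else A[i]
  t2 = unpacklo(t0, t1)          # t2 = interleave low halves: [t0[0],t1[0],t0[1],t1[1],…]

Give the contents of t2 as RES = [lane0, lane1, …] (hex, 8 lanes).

RES = [0x13, 0xc4, 0x33, 0x60, 0x40, 0x40, 0xfe, 0xfe]

→ t0 |13|33|40|fe|6e|a7|60|c4|
→ t1 |c4|60|40|fe|fe|a7|33|13|
→ t2 |13|c4|33|60|40|40|fe|fe|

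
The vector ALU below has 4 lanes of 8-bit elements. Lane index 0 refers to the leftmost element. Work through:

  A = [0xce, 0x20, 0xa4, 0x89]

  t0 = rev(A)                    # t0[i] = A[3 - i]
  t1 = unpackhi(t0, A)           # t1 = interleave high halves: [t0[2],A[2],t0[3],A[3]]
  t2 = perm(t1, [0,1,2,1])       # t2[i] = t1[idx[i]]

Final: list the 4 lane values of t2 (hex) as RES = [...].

  t0: 89 a4 20 ce
  t1: 20 a4 ce 89
  t2: 20 a4 ce a4

RES = [ 0x20  0xa4  0xce  0xa4 ]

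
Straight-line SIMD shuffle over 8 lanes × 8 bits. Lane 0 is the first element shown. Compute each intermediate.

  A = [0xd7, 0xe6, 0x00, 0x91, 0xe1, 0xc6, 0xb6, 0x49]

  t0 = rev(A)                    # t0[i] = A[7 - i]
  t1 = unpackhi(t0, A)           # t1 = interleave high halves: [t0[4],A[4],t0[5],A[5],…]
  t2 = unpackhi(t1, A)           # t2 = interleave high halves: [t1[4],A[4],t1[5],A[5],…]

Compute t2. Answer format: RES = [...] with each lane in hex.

RES = [ 0xe6  0xe1  0xb6  0xc6  0xd7  0xb6  0x49  0x49 ]

  t0: 49 b6 c6 e1 91 00 e6 d7
  t1: 91 e1 00 c6 e6 b6 d7 49
  t2: e6 e1 b6 c6 d7 b6 49 49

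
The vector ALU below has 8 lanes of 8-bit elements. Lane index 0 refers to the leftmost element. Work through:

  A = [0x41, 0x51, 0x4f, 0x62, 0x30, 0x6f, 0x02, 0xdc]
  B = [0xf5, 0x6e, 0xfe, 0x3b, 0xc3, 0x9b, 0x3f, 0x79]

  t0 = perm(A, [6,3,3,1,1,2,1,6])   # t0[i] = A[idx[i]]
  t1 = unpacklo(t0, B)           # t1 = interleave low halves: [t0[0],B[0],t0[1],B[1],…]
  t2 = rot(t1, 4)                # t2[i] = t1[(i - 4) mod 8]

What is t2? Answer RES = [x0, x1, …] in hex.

RES = [ 0x62  0xfe  0x51  0x3b  0x02  0xf5  0x62  0x6e ]

  t0: 02 62 62 51 51 4f 51 02
  t1: 02 f5 62 6e 62 fe 51 3b
  t2: 62 fe 51 3b 02 f5 62 6e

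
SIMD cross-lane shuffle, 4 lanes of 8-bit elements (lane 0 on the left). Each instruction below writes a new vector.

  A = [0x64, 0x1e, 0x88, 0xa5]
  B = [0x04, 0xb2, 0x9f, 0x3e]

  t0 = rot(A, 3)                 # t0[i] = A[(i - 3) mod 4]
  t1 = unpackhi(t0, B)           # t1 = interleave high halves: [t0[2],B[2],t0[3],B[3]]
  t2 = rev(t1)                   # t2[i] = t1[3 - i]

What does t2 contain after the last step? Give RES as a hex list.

RES = [ 0x3e  0x64  0x9f  0xa5 ]

  t0: 1e 88 a5 64
  t1: a5 9f 64 3e
  t2: 3e 64 9f a5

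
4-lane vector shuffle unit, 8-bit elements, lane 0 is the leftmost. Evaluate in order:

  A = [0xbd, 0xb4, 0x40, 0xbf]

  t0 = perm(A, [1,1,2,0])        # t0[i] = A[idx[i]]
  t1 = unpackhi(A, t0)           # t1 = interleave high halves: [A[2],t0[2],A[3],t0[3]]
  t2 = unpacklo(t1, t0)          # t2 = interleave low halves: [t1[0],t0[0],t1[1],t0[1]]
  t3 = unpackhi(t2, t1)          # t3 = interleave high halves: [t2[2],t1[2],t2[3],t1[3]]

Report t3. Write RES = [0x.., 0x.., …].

RES = [0x40, 0xbf, 0xb4, 0xbd]

  t0: b4 b4 40 bd
  t1: 40 40 bf bd
  t2: 40 b4 40 b4
  t3: 40 bf b4 bd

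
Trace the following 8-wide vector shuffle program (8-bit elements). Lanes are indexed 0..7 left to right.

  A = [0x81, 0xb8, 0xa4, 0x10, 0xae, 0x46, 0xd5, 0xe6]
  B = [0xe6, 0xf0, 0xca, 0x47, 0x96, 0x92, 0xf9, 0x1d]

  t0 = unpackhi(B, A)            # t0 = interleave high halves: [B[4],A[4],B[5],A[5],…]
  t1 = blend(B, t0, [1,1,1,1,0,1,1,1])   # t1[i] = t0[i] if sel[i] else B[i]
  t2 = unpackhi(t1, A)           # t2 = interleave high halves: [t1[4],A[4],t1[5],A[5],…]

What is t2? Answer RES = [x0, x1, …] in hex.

  t0: 96 ae 92 46 f9 d5 1d e6
  t1: 96 ae 92 46 96 d5 1d e6
  t2: 96 ae d5 46 1d d5 e6 e6

RES = [0x96, 0xae, 0xd5, 0x46, 0x1d, 0xd5, 0xe6, 0xe6]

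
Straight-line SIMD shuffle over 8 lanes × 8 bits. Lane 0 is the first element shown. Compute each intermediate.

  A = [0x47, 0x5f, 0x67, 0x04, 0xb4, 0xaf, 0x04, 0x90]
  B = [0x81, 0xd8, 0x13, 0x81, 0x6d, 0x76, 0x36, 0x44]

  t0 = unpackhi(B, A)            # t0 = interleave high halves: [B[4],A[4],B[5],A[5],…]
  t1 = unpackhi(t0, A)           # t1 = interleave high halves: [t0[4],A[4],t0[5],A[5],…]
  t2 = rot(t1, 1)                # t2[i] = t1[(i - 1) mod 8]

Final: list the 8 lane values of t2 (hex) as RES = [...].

RES = [ 0x90  0x36  0xb4  0x04  0xaf  0x44  0x04  0x90 ]

  t0: 6d b4 76 af 36 04 44 90
  t1: 36 b4 04 af 44 04 90 90
  t2: 90 36 b4 04 af 44 04 90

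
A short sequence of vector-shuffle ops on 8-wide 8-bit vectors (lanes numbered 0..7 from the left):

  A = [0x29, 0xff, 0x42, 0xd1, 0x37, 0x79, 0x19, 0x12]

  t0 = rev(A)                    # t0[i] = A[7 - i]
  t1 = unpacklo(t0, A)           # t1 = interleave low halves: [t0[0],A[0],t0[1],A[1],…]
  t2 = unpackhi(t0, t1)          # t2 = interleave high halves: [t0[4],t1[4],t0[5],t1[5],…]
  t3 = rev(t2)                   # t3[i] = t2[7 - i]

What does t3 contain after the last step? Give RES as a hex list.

  t0: 12 19 79 37 d1 42 ff 29
  t1: 12 29 19 ff 79 42 37 d1
  t2: d1 79 42 42 ff 37 29 d1
  t3: d1 29 37 ff 42 42 79 d1

RES = [ 0xd1  0x29  0x37  0xff  0x42  0x42  0x79  0xd1 ]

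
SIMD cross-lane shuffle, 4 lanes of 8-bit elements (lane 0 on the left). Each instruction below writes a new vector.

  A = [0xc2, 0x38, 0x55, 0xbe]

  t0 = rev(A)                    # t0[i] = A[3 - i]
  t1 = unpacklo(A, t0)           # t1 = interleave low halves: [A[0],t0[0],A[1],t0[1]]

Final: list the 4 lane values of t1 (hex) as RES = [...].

RES = [0xc2, 0xbe, 0x38, 0x55]

t0 = [0xbe, 0x55, 0x38, 0xc2]
t1 = [0xc2, 0xbe, 0x38, 0x55]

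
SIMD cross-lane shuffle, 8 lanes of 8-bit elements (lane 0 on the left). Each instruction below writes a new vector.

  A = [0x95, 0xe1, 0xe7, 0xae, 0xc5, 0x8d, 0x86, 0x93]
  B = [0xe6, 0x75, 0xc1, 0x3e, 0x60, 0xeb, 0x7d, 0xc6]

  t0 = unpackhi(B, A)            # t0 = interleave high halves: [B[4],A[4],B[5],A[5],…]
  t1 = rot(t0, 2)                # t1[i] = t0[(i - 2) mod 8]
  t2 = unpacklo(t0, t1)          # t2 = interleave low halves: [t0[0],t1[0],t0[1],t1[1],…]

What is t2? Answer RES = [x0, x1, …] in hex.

  t0: 60 c5 eb 8d 7d 86 c6 93
  t1: c6 93 60 c5 eb 8d 7d 86
  t2: 60 c6 c5 93 eb 60 8d c5

RES = [ 0x60  0xc6  0xc5  0x93  0xeb  0x60  0x8d  0xc5 ]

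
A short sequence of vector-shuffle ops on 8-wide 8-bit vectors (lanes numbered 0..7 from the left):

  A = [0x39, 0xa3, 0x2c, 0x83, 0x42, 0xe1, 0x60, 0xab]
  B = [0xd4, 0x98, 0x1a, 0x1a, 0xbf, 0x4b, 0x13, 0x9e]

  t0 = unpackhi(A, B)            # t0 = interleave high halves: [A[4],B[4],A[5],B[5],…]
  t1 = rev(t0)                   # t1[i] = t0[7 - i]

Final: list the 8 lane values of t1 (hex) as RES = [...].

RES = [ 0x9e  0xab  0x13  0x60  0x4b  0xe1  0xbf  0x42 ]

→ t0 |42|bf|e1|4b|60|13|ab|9e|
→ t1 |9e|ab|13|60|4b|e1|bf|42|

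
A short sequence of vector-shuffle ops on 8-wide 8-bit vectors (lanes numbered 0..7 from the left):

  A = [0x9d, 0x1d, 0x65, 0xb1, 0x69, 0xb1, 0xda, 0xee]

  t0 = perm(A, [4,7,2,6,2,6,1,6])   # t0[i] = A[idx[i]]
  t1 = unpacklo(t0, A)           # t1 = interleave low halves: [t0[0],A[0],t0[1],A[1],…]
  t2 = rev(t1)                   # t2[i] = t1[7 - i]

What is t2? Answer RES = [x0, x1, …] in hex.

RES = [0xb1, 0xda, 0x65, 0x65, 0x1d, 0xee, 0x9d, 0x69]

  t0: 69 ee 65 da 65 da 1d da
  t1: 69 9d ee 1d 65 65 da b1
  t2: b1 da 65 65 1d ee 9d 69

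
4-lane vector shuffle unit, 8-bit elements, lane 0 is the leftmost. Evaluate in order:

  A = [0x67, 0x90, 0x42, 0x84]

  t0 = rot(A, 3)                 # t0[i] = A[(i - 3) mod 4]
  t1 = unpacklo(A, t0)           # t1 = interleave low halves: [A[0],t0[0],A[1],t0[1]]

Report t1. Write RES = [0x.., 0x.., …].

RES = [0x67, 0x90, 0x90, 0x42]

t0 = [0x90, 0x42, 0x84, 0x67]
t1 = [0x67, 0x90, 0x90, 0x42]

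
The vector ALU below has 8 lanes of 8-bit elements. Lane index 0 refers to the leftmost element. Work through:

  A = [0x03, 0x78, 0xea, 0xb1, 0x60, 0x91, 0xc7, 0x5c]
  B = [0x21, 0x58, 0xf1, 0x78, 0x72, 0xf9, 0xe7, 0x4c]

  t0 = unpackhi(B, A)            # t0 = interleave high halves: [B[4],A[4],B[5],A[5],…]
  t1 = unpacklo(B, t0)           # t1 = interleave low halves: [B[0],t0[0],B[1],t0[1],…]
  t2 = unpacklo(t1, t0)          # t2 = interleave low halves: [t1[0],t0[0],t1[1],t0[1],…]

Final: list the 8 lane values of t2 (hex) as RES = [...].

RES = [ 0x21  0x72  0x72  0x60  0x58  0xf9  0x60  0x91 ]

t0 = [0x72, 0x60, 0xf9, 0x91, 0xe7, 0xc7, 0x4c, 0x5c]
t1 = [0x21, 0x72, 0x58, 0x60, 0xf1, 0xf9, 0x78, 0x91]
t2 = [0x21, 0x72, 0x72, 0x60, 0x58, 0xf9, 0x60, 0x91]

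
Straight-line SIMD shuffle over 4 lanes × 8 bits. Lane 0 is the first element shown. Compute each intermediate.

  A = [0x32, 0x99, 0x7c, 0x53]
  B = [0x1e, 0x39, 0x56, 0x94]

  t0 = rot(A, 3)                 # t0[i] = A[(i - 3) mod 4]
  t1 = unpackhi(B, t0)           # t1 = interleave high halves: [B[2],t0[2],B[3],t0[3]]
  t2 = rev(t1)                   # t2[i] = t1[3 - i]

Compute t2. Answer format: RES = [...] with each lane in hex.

RES = [0x32, 0x94, 0x53, 0x56]

t0 = [0x99, 0x7c, 0x53, 0x32]
t1 = [0x56, 0x53, 0x94, 0x32]
t2 = [0x32, 0x94, 0x53, 0x56]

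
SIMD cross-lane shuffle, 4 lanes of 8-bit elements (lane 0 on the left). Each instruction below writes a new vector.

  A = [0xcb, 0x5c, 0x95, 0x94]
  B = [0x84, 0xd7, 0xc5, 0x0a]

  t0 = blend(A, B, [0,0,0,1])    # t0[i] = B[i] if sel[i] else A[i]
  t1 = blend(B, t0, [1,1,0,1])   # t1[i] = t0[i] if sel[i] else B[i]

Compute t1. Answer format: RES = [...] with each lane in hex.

RES = [0xcb, 0x5c, 0xc5, 0x0a]

  t0: cb 5c 95 0a
  t1: cb 5c c5 0a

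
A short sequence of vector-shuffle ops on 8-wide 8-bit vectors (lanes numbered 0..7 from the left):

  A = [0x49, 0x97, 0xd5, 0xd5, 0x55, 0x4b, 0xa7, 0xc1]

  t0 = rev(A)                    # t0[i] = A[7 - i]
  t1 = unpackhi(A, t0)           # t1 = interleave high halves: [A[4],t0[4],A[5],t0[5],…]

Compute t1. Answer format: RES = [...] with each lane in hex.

t0 = [0xc1, 0xa7, 0x4b, 0x55, 0xd5, 0xd5, 0x97, 0x49]
t1 = [0x55, 0xd5, 0x4b, 0xd5, 0xa7, 0x97, 0xc1, 0x49]

RES = [ 0x55  0xd5  0x4b  0xd5  0xa7  0x97  0xc1  0x49 ]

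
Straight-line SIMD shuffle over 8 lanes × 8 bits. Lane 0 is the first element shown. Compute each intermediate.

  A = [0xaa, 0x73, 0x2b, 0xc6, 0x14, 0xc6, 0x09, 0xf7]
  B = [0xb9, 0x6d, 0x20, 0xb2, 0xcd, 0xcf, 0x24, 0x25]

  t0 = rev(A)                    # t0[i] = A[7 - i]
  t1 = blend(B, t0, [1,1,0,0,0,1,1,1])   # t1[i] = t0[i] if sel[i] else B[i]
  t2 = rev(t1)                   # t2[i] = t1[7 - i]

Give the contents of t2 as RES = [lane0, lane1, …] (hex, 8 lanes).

t0 = [0xf7, 0x09, 0xc6, 0x14, 0xc6, 0x2b, 0x73, 0xaa]
t1 = [0xf7, 0x09, 0x20, 0xb2, 0xcd, 0x2b, 0x73, 0xaa]
t2 = [0xaa, 0x73, 0x2b, 0xcd, 0xb2, 0x20, 0x09, 0xf7]

RES = [0xaa, 0x73, 0x2b, 0xcd, 0xb2, 0x20, 0x09, 0xf7]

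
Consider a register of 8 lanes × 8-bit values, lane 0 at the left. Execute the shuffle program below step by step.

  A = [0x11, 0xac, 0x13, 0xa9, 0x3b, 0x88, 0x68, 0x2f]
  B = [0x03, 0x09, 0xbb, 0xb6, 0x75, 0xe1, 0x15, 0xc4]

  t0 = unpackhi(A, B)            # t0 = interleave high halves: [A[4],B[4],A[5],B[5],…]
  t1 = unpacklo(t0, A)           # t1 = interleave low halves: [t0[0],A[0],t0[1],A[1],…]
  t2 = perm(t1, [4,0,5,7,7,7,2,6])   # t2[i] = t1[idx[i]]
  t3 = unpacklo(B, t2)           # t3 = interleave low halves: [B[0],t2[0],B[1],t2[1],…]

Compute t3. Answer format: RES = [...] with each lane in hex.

RES = [ 0x03  0x88  0x09  0x3b  0xbb  0x13  0xb6  0xa9 ]

→ t0 |3b|75|88|e1|68|15|2f|c4|
→ t1 |3b|11|75|ac|88|13|e1|a9|
→ t2 |88|3b|13|a9|a9|a9|75|e1|
→ t3 |03|88|09|3b|bb|13|b6|a9|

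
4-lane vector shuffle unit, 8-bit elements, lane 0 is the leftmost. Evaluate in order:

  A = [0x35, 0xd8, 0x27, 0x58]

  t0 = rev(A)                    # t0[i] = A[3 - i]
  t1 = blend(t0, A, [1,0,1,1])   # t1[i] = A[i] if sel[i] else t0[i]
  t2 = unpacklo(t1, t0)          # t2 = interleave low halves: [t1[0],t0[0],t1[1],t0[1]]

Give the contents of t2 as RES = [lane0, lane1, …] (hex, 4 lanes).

RES = [ 0x35  0x58  0x27  0x27 ]

  t0: 58 27 d8 35
  t1: 35 27 27 58
  t2: 35 58 27 27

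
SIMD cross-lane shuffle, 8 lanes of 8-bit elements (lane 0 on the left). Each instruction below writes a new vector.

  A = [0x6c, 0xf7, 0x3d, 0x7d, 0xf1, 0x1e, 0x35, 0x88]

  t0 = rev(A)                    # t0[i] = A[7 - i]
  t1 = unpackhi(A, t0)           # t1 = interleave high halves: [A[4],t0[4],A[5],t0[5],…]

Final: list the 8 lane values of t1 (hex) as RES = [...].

RES = [0xf1, 0x7d, 0x1e, 0x3d, 0x35, 0xf7, 0x88, 0x6c]

t0 = [0x88, 0x35, 0x1e, 0xf1, 0x7d, 0x3d, 0xf7, 0x6c]
t1 = [0xf1, 0x7d, 0x1e, 0x3d, 0x35, 0xf7, 0x88, 0x6c]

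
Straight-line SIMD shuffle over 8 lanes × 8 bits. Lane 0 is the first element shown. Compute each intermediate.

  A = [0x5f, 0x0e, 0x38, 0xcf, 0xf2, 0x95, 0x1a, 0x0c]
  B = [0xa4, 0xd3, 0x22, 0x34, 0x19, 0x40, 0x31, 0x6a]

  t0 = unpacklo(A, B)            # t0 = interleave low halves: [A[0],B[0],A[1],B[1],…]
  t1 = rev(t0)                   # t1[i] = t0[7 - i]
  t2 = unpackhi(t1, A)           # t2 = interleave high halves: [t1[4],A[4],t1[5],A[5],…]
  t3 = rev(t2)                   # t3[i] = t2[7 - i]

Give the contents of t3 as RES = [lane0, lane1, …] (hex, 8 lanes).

RES = [ 0x0c  0x5f  0x1a  0xa4  0x95  0x0e  0xf2  0xd3 ]

  t0: 5f a4 0e d3 38 22 cf 34
  t1: 34 cf 22 38 d3 0e a4 5f
  t2: d3 f2 0e 95 a4 1a 5f 0c
  t3: 0c 5f 1a a4 95 0e f2 d3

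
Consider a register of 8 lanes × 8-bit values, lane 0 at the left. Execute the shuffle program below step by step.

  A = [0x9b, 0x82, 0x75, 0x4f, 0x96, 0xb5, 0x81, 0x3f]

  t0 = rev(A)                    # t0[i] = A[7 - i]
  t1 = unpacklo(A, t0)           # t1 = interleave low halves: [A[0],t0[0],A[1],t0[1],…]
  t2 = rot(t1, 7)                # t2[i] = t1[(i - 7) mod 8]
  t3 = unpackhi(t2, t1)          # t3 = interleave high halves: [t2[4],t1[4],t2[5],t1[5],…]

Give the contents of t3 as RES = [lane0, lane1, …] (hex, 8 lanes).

t0 = [0x3f, 0x81, 0xb5, 0x96, 0x4f, 0x75, 0x82, 0x9b]
t1 = [0x9b, 0x3f, 0x82, 0x81, 0x75, 0xb5, 0x4f, 0x96]
t2 = [0x3f, 0x82, 0x81, 0x75, 0xb5, 0x4f, 0x96, 0x9b]
t3 = [0xb5, 0x75, 0x4f, 0xb5, 0x96, 0x4f, 0x9b, 0x96]

RES = [0xb5, 0x75, 0x4f, 0xb5, 0x96, 0x4f, 0x9b, 0x96]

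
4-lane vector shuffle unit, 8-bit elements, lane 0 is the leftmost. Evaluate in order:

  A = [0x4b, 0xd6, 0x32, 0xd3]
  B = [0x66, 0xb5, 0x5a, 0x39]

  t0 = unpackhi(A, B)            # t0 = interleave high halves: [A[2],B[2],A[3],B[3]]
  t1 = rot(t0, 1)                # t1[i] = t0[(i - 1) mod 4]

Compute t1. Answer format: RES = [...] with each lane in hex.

t0 = [0x32, 0x5a, 0xd3, 0x39]
t1 = [0x39, 0x32, 0x5a, 0xd3]

RES = [0x39, 0x32, 0x5a, 0xd3]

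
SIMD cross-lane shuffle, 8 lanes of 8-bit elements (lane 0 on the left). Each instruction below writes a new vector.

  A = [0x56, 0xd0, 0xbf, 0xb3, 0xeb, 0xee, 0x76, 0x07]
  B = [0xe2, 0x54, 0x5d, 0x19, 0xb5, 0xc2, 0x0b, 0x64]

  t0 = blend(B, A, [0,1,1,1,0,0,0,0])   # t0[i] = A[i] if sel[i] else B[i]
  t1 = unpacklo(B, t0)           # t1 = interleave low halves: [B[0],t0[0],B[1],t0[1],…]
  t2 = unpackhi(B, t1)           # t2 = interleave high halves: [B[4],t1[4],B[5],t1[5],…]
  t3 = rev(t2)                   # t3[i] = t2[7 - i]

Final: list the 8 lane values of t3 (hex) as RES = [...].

t0 = [0xe2, 0xd0, 0xbf, 0xb3, 0xb5, 0xc2, 0x0b, 0x64]
t1 = [0xe2, 0xe2, 0x54, 0xd0, 0x5d, 0xbf, 0x19, 0xb3]
t2 = [0xb5, 0x5d, 0xc2, 0xbf, 0x0b, 0x19, 0x64, 0xb3]
t3 = [0xb3, 0x64, 0x19, 0x0b, 0xbf, 0xc2, 0x5d, 0xb5]

RES = [ 0xb3  0x64  0x19  0x0b  0xbf  0xc2  0x5d  0xb5 ]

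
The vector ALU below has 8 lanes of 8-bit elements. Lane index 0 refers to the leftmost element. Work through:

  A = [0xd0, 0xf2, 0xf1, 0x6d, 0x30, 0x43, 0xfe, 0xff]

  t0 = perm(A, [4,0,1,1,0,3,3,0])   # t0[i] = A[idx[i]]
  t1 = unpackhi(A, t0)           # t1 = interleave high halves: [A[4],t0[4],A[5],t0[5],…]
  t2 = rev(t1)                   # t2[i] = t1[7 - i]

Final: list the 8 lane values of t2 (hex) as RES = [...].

RES = [ 0xd0  0xff  0x6d  0xfe  0x6d  0x43  0xd0  0x30 ]

→ t0 |30|d0|f2|f2|d0|6d|6d|d0|
→ t1 |30|d0|43|6d|fe|6d|ff|d0|
→ t2 |d0|ff|6d|fe|6d|43|d0|30|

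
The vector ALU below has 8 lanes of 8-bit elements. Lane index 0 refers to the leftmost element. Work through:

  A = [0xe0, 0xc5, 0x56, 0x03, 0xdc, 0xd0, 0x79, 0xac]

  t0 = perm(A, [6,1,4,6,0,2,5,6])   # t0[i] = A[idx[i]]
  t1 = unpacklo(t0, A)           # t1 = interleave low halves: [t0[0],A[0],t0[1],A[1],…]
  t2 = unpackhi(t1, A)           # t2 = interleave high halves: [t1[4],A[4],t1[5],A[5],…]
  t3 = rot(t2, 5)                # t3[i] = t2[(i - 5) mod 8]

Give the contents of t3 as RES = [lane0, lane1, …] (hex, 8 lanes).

→ t0 |79|c5|dc|79|e0|56|d0|79|
→ t1 |79|e0|c5|c5|dc|56|79|03|
→ t2 |dc|dc|56|d0|79|79|03|ac|
→ t3 |d0|79|79|03|ac|dc|dc|56|

RES = [ 0xd0  0x79  0x79  0x03  0xac  0xdc  0xdc  0x56 ]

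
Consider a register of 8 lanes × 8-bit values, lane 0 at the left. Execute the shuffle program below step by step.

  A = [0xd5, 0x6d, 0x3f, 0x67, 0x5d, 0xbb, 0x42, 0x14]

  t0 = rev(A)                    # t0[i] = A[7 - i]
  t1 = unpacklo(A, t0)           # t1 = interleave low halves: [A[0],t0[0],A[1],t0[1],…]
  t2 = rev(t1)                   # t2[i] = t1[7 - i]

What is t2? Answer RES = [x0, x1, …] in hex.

RES = [ 0x5d  0x67  0xbb  0x3f  0x42  0x6d  0x14  0xd5 ]

→ t0 |14|42|bb|5d|67|3f|6d|d5|
→ t1 |d5|14|6d|42|3f|bb|67|5d|
→ t2 |5d|67|bb|3f|42|6d|14|d5|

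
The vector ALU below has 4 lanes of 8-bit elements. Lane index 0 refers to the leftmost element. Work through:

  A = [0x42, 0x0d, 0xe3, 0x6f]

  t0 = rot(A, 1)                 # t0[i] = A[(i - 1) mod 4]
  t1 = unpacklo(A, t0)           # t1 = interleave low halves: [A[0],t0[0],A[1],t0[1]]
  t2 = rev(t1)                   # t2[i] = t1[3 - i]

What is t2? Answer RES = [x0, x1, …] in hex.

RES = [0x42, 0x0d, 0x6f, 0x42]

→ t0 |6f|42|0d|e3|
→ t1 |42|6f|0d|42|
→ t2 |42|0d|6f|42|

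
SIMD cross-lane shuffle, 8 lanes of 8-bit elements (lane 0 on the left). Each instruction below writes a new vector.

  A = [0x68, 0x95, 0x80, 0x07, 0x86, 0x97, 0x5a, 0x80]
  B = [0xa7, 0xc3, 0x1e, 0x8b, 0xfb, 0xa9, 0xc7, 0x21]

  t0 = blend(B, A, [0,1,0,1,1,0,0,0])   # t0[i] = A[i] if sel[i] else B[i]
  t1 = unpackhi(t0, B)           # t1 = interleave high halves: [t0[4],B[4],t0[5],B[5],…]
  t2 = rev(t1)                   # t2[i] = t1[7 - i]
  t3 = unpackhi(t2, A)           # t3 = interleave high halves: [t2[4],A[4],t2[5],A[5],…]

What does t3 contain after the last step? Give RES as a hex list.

RES = [0xa9, 0x86, 0xa9, 0x97, 0xfb, 0x5a, 0x86, 0x80]

t0 = [0xa7, 0x95, 0x1e, 0x07, 0x86, 0xa9, 0xc7, 0x21]
t1 = [0x86, 0xfb, 0xa9, 0xa9, 0xc7, 0xc7, 0x21, 0x21]
t2 = [0x21, 0x21, 0xc7, 0xc7, 0xa9, 0xa9, 0xfb, 0x86]
t3 = [0xa9, 0x86, 0xa9, 0x97, 0xfb, 0x5a, 0x86, 0x80]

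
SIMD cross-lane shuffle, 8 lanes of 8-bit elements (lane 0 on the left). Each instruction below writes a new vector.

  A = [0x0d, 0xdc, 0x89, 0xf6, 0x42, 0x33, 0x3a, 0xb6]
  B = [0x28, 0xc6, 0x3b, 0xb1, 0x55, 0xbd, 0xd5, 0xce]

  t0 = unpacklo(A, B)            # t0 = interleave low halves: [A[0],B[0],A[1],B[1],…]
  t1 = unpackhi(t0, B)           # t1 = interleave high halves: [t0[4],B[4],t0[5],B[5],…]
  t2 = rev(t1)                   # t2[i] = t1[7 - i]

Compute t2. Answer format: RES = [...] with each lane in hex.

  t0: 0d 28 dc c6 89 3b f6 b1
  t1: 89 55 3b bd f6 d5 b1 ce
  t2: ce b1 d5 f6 bd 3b 55 89

RES = [ 0xce  0xb1  0xd5  0xf6  0xbd  0x3b  0x55  0x89 ]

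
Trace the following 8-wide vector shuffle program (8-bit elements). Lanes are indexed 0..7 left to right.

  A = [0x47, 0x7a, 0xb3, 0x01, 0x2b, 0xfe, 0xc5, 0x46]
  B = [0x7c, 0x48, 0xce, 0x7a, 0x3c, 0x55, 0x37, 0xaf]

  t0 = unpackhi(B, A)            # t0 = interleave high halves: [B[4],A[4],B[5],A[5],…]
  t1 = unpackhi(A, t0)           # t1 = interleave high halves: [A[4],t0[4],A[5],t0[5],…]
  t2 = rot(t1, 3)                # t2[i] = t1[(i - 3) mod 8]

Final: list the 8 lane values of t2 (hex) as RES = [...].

t0 = [0x3c, 0x2b, 0x55, 0xfe, 0x37, 0xc5, 0xaf, 0x46]
t1 = [0x2b, 0x37, 0xfe, 0xc5, 0xc5, 0xaf, 0x46, 0x46]
t2 = [0xaf, 0x46, 0x46, 0x2b, 0x37, 0xfe, 0xc5, 0xc5]

RES = [0xaf, 0x46, 0x46, 0x2b, 0x37, 0xfe, 0xc5, 0xc5]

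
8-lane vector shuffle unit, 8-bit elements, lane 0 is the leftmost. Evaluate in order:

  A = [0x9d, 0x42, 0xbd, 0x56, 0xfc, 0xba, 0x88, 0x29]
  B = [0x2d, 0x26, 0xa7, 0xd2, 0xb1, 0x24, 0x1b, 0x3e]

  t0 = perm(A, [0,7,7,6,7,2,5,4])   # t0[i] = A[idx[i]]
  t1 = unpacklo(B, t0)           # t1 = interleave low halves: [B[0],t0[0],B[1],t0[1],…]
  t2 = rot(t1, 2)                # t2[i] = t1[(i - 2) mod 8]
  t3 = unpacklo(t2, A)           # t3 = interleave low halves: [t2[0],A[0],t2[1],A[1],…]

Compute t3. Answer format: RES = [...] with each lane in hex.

RES = [ 0xd2  0x9d  0x88  0x42  0x2d  0xbd  0x9d  0x56 ]

→ t0 |9d|29|29|88|29|bd|ba|fc|
→ t1 |2d|9d|26|29|a7|29|d2|88|
→ t2 |d2|88|2d|9d|26|29|a7|29|
→ t3 |d2|9d|88|42|2d|bd|9d|56|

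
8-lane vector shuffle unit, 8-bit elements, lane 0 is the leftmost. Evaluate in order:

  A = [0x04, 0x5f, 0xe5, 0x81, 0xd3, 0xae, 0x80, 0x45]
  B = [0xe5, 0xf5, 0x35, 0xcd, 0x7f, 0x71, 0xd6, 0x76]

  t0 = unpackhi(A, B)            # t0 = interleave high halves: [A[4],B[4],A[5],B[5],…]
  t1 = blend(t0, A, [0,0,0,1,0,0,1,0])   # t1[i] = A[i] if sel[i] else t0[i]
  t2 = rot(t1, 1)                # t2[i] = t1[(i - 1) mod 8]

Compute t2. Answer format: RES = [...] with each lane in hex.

RES = [0x76, 0xd3, 0x7f, 0xae, 0x81, 0x80, 0xd6, 0x80]

→ t0 |d3|7f|ae|71|80|d6|45|76|
→ t1 |d3|7f|ae|81|80|d6|80|76|
→ t2 |76|d3|7f|ae|81|80|d6|80|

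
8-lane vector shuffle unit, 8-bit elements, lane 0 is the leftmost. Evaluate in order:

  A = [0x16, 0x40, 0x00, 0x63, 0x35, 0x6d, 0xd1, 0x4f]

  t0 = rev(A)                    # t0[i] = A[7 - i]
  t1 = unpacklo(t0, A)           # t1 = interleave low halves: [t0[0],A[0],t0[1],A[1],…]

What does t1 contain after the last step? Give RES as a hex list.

t0 = [0x4f, 0xd1, 0x6d, 0x35, 0x63, 0x00, 0x40, 0x16]
t1 = [0x4f, 0x16, 0xd1, 0x40, 0x6d, 0x00, 0x35, 0x63]

RES = [ 0x4f  0x16  0xd1  0x40  0x6d  0x00  0x35  0x63 ]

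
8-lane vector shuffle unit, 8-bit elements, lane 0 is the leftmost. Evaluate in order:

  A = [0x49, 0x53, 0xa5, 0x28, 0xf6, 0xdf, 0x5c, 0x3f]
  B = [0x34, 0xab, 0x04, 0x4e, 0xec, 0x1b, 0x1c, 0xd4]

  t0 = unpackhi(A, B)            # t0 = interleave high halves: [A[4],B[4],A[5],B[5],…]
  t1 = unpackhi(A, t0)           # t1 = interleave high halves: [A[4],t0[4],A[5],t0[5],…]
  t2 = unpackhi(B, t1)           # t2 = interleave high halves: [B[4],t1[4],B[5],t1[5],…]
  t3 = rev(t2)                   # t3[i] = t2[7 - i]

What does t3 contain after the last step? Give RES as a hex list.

t0 = [0xf6, 0xec, 0xdf, 0x1b, 0x5c, 0x1c, 0x3f, 0xd4]
t1 = [0xf6, 0x5c, 0xdf, 0x1c, 0x5c, 0x3f, 0x3f, 0xd4]
t2 = [0xec, 0x5c, 0x1b, 0x3f, 0x1c, 0x3f, 0xd4, 0xd4]
t3 = [0xd4, 0xd4, 0x3f, 0x1c, 0x3f, 0x1b, 0x5c, 0xec]

RES = [ 0xd4  0xd4  0x3f  0x1c  0x3f  0x1b  0x5c  0xec ]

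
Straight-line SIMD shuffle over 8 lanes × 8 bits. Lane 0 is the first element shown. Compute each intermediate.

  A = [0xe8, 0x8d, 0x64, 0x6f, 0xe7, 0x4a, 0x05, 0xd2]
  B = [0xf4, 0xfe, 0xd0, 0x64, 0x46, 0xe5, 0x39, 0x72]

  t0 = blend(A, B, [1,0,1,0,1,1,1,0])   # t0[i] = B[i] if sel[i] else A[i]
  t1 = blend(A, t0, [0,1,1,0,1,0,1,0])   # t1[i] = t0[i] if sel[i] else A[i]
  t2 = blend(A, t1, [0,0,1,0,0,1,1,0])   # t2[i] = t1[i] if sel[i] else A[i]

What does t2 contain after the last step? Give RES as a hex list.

  t0: f4 8d d0 6f 46 e5 39 d2
  t1: e8 8d d0 6f 46 4a 39 d2
  t2: e8 8d d0 6f e7 4a 39 d2

RES = [0xe8, 0x8d, 0xd0, 0x6f, 0xe7, 0x4a, 0x39, 0xd2]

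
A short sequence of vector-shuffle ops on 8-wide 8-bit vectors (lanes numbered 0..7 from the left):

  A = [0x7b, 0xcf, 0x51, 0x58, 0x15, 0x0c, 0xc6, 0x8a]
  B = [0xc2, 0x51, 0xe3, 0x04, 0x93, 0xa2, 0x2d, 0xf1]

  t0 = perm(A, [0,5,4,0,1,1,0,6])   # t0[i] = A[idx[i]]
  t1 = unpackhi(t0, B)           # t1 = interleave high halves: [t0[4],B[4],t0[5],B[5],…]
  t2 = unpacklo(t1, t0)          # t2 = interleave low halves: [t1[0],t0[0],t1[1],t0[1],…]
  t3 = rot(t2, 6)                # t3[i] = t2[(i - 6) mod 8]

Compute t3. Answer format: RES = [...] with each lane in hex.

→ t0 |7b|0c|15|7b|cf|cf|7b|c6|
→ t1 |cf|93|cf|a2|7b|2d|c6|f1|
→ t2 |cf|7b|93|0c|cf|15|a2|7b|
→ t3 |93|0c|cf|15|a2|7b|cf|7b|

RES = [0x93, 0x0c, 0xcf, 0x15, 0xa2, 0x7b, 0xcf, 0x7b]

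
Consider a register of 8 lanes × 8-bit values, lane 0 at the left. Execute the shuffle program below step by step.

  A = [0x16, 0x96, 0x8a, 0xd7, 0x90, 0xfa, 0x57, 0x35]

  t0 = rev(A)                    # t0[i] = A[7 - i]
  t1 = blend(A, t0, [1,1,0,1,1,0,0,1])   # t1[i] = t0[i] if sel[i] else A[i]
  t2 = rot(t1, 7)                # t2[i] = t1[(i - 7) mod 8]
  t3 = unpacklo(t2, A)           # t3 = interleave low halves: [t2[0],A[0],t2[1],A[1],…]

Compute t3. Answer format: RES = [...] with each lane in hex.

  t0: 35 57 fa 90 d7 8a 96 16
  t1: 35 57 8a 90 d7 fa 57 16
  t2: 57 8a 90 d7 fa 57 16 35
  t3: 57 16 8a 96 90 8a d7 d7

RES = [0x57, 0x16, 0x8a, 0x96, 0x90, 0x8a, 0xd7, 0xd7]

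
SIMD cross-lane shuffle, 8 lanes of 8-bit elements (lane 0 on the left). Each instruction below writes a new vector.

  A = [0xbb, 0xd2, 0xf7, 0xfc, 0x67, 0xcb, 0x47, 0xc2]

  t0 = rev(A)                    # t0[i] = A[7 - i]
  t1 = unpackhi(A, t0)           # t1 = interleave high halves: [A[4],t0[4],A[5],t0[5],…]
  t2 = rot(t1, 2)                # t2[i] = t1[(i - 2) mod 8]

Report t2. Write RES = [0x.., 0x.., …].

  t0: c2 47 cb 67 fc f7 d2 bb
  t1: 67 fc cb f7 47 d2 c2 bb
  t2: c2 bb 67 fc cb f7 47 d2

RES = [ 0xc2  0xbb  0x67  0xfc  0xcb  0xf7  0x47  0xd2 ]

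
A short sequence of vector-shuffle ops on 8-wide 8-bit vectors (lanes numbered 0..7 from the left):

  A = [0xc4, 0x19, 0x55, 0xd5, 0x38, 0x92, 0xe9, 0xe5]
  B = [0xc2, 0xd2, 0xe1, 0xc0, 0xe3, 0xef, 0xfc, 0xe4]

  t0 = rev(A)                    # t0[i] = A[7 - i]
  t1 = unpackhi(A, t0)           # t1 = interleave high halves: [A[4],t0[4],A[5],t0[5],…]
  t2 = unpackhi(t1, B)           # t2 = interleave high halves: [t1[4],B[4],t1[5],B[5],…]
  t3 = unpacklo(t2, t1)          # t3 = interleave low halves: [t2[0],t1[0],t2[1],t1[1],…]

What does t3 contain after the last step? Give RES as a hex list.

  t0: e5 e9 92 38 d5 55 19 c4
  t1: 38 d5 92 55 e9 19 e5 c4
  t2: e9 e3 19 ef e5 fc c4 e4
  t3: e9 38 e3 d5 19 92 ef 55

RES = [ 0xe9  0x38  0xe3  0xd5  0x19  0x92  0xef  0x55 ]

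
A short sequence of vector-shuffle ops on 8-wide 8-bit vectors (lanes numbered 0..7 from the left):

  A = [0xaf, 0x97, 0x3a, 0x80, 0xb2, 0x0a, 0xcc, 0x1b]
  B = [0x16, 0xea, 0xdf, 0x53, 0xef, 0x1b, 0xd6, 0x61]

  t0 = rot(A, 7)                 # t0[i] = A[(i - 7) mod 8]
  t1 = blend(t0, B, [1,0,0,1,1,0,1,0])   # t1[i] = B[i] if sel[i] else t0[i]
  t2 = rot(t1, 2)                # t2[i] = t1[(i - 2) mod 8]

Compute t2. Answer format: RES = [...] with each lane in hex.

RES = [ 0xd6  0xaf  0x16  0x3a  0x80  0x53  0xef  0xcc ]

  t0: 97 3a 80 b2 0a cc 1b af
  t1: 16 3a 80 53 ef cc d6 af
  t2: d6 af 16 3a 80 53 ef cc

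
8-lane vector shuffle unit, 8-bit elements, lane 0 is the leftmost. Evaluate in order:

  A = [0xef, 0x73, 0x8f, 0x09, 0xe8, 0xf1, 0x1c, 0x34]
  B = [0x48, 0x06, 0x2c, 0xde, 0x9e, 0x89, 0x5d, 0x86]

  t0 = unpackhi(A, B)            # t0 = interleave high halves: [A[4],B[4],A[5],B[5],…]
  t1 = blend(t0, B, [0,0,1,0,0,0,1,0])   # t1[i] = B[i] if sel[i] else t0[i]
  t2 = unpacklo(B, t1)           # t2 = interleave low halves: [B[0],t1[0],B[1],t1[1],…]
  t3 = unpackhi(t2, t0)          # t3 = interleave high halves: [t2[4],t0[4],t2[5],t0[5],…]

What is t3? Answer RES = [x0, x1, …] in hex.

RES = [ 0x2c  0x1c  0x2c  0x5d  0xde  0x34  0x89  0x86 ]

  t0: e8 9e f1 89 1c 5d 34 86
  t1: e8 9e 2c 89 1c 5d 5d 86
  t2: 48 e8 06 9e 2c 2c de 89
  t3: 2c 1c 2c 5d de 34 89 86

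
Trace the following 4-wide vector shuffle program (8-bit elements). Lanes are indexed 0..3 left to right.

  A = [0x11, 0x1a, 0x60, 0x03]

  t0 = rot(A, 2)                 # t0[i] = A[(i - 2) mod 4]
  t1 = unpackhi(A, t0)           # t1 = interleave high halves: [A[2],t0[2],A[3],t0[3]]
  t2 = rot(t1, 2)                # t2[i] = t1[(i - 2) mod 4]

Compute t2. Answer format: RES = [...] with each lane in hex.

  t0: 60 03 11 1a
  t1: 60 11 03 1a
  t2: 03 1a 60 11

RES = [ 0x03  0x1a  0x60  0x11 ]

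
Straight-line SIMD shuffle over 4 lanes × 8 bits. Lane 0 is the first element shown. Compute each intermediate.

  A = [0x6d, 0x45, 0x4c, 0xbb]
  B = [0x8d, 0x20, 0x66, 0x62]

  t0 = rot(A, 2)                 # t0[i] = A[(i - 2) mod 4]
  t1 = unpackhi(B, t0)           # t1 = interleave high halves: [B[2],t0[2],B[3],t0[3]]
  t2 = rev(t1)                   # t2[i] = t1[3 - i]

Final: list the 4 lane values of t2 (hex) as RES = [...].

→ t0 |4c|bb|6d|45|
→ t1 |66|6d|62|45|
→ t2 |45|62|6d|66|

RES = [ 0x45  0x62  0x6d  0x66 ]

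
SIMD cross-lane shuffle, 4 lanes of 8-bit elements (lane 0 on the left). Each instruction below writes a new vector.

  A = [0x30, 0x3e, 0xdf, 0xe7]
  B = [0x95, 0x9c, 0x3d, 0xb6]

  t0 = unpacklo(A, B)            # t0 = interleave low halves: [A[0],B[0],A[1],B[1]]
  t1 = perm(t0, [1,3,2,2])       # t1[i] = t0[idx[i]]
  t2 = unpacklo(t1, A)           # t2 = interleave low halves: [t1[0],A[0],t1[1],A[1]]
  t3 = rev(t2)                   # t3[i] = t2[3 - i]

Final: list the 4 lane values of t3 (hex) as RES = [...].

t0 = [0x30, 0x95, 0x3e, 0x9c]
t1 = [0x95, 0x9c, 0x3e, 0x3e]
t2 = [0x95, 0x30, 0x9c, 0x3e]
t3 = [0x3e, 0x9c, 0x30, 0x95]

RES = [ 0x3e  0x9c  0x30  0x95 ]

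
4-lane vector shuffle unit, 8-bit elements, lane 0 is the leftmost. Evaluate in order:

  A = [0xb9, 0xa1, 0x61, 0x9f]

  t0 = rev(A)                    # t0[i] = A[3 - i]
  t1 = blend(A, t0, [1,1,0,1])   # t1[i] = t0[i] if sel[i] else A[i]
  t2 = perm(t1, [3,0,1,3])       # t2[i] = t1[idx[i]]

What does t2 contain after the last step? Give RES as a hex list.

→ t0 |9f|61|a1|b9|
→ t1 |9f|61|61|b9|
→ t2 |b9|9f|61|b9|

RES = [0xb9, 0x9f, 0x61, 0xb9]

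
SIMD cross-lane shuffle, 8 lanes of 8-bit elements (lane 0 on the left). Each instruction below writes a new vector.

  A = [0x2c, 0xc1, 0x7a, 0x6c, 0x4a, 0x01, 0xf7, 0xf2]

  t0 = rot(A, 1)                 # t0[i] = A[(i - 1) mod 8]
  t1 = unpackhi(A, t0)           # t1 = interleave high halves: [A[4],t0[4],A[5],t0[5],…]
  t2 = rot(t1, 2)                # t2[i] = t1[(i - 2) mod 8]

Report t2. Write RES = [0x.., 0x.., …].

→ t0 |f2|2c|c1|7a|6c|4a|01|f7|
→ t1 |4a|6c|01|4a|f7|01|f2|f7|
→ t2 |f2|f7|4a|6c|01|4a|f7|01|

RES = [ 0xf2  0xf7  0x4a  0x6c  0x01  0x4a  0xf7  0x01 ]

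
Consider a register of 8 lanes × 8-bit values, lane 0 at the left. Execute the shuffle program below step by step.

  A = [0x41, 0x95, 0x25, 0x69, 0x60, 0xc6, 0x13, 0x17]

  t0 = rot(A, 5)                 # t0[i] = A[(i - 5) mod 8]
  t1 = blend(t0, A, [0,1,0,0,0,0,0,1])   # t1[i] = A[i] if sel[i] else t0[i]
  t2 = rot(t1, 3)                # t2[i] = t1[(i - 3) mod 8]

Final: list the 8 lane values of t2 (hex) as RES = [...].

  t0: 69 60 c6 13 17 41 95 25
  t1: 69 95 c6 13 17 41 95 17
  t2: 41 95 17 69 95 c6 13 17

RES = [ 0x41  0x95  0x17  0x69  0x95  0xc6  0x13  0x17 ]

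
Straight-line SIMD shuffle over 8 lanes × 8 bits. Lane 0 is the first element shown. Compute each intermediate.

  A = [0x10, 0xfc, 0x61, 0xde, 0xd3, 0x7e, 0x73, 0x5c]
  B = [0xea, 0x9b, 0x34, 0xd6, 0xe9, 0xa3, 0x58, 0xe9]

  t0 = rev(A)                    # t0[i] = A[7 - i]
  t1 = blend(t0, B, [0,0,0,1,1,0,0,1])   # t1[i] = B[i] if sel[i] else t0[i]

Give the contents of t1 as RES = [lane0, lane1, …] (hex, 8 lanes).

RES = [ 0x5c  0x73  0x7e  0xd6  0xe9  0x61  0xfc  0xe9 ]

  t0: 5c 73 7e d3 de 61 fc 10
  t1: 5c 73 7e d6 e9 61 fc e9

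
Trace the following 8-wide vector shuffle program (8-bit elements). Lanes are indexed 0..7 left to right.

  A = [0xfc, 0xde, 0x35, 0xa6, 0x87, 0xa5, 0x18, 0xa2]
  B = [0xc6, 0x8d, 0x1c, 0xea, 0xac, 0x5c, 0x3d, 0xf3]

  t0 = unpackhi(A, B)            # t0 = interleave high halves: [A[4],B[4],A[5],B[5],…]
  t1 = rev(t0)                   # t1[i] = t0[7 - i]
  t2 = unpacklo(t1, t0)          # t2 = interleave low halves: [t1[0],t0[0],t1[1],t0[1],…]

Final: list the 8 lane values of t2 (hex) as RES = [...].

RES = [0xf3, 0x87, 0xa2, 0xac, 0x3d, 0xa5, 0x18, 0x5c]

t0 = [0x87, 0xac, 0xa5, 0x5c, 0x18, 0x3d, 0xa2, 0xf3]
t1 = [0xf3, 0xa2, 0x3d, 0x18, 0x5c, 0xa5, 0xac, 0x87]
t2 = [0xf3, 0x87, 0xa2, 0xac, 0x3d, 0xa5, 0x18, 0x5c]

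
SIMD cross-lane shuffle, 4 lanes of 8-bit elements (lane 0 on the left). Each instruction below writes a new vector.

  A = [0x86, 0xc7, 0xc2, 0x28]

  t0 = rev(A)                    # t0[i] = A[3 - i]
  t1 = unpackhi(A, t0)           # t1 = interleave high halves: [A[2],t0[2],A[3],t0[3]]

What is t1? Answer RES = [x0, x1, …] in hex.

t0 = [0x28, 0xc2, 0xc7, 0x86]
t1 = [0xc2, 0xc7, 0x28, 0x86]

RES = [0xc2, 0xc7, 0x28, 0x86]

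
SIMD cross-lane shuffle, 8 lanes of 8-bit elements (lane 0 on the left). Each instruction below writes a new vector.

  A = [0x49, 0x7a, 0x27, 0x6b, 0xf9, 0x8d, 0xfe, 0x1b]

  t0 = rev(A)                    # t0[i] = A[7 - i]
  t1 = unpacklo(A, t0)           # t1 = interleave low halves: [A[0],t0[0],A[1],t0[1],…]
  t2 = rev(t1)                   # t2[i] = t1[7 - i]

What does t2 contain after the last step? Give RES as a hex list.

→ t0 |1b|fe|8d|f9|6b|27|7a|49|
→ t1 |49|1b|7a|fe|27|8d|6b|f9|
→ t2 |f9|6b|8d|27|fe|7a|1b|49|

RES = [0xf9, 0x6b, 0x8d, 0x27, 0xfe, 0x7a, 0x1b, 0x49]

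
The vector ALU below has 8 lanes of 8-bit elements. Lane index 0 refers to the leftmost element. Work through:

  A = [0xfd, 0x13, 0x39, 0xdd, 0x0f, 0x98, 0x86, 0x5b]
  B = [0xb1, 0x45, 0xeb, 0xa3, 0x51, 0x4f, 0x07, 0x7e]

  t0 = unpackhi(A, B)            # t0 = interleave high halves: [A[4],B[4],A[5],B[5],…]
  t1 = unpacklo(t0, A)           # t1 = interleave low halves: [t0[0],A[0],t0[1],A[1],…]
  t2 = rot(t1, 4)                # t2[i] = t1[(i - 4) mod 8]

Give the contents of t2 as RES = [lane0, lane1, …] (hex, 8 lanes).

t0 = [0x0f, 0x51, 0x98, 0x4f, 0x86, 0x07, 0x5b, 0x7e]
t1 = [0x0f, 0xfd, 0x51, 0x13, 0x98, 0x39, 0x4f, 0xdd]
t2 = [0x98, 0x39, 0x4f, 0xdd, 0x0f, 0xfd, 0x51, 0x13]

RES = [ 0x98  0x39  0x4f  0xdd  0x0f  0xfd  0x51  0x13 ]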